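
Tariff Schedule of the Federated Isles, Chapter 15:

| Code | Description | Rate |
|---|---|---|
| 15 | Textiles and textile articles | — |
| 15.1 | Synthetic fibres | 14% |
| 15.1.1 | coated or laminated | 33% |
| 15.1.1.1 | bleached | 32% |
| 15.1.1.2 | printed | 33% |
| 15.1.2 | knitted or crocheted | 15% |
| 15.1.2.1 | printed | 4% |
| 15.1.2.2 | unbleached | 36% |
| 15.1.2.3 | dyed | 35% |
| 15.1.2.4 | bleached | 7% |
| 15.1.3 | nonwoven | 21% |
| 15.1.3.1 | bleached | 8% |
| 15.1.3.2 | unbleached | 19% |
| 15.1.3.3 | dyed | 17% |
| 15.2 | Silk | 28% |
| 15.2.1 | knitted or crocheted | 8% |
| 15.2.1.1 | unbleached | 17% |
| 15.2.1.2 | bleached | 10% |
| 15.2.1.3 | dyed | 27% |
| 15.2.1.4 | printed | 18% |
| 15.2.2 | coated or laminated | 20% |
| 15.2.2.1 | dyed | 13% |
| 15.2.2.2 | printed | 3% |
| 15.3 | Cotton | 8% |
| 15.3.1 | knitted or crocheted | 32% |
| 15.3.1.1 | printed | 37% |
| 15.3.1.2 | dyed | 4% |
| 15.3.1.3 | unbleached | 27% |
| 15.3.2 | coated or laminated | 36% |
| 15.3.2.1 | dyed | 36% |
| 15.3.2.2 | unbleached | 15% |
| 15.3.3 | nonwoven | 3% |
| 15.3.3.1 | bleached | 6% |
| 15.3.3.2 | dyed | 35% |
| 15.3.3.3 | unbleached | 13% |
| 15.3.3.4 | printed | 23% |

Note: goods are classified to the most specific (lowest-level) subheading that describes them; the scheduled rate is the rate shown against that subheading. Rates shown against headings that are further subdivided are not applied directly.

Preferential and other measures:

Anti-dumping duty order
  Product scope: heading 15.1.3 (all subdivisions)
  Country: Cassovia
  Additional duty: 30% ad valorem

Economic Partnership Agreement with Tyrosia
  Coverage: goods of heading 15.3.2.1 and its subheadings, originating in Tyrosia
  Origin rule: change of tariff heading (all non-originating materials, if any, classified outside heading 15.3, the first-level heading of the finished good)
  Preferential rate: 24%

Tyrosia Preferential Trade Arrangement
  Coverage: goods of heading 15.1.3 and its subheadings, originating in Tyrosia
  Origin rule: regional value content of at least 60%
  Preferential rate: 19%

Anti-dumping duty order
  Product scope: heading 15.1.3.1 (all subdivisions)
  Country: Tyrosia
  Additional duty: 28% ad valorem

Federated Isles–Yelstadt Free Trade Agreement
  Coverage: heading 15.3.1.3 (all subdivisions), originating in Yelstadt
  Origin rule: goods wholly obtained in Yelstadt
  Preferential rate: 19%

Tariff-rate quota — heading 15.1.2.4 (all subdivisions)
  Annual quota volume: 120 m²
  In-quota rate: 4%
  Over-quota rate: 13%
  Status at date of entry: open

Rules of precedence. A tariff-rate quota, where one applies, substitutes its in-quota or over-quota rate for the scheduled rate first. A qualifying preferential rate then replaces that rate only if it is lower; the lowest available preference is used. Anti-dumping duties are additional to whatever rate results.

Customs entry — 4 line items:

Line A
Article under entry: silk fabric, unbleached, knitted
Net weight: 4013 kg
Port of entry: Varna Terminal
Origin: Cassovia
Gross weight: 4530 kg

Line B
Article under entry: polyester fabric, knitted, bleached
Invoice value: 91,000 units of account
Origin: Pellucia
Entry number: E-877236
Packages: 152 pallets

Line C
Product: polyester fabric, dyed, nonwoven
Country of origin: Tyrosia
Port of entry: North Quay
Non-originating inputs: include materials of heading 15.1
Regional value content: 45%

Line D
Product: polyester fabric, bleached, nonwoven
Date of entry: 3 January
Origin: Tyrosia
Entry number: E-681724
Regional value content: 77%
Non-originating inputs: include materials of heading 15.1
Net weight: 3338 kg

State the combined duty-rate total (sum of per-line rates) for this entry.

Line A: silk → 15.2; knitted → 15.2.1; unbleached → 15.2.1.1. Scheduled 17%. No special measure applies. → 17%.
Line B: polyester → 15.1; knitted → 15.1.2; bleached → 15.1.2.4. Scheduled 7%. quota on 15.1.2.4 open → in-quota 4%. → 4%.
Line C: polyester → 15.1; nonwoven → 15.1.3; dyed → 15.1.3.3. Scheduled 17%. Tyrosia agreement on 15.3.2.1: 15.1.3.3 not covered; Tyrosia agreement on 15.1.3: RVC < 60%. → 17%.
Line D: polyester → 15.1; nonwoven → 15.1.3; bleached → 15.1.3.1. Scheduled 8%. Tyrosia agreement on 15.3.2.1: 15.1.3.1 not covered; Tyrosia agreement on 15.1.3: RVC ≥ 60% → 19% available; preference 19% not lower than 8% → no reduction; anti-dumping (Tyrosia, 15.1.3.1): +28%; total 8% + 28% = 36%. → 36%.
Sum: 17% + 4% + 17% + 36% = 74%.

74%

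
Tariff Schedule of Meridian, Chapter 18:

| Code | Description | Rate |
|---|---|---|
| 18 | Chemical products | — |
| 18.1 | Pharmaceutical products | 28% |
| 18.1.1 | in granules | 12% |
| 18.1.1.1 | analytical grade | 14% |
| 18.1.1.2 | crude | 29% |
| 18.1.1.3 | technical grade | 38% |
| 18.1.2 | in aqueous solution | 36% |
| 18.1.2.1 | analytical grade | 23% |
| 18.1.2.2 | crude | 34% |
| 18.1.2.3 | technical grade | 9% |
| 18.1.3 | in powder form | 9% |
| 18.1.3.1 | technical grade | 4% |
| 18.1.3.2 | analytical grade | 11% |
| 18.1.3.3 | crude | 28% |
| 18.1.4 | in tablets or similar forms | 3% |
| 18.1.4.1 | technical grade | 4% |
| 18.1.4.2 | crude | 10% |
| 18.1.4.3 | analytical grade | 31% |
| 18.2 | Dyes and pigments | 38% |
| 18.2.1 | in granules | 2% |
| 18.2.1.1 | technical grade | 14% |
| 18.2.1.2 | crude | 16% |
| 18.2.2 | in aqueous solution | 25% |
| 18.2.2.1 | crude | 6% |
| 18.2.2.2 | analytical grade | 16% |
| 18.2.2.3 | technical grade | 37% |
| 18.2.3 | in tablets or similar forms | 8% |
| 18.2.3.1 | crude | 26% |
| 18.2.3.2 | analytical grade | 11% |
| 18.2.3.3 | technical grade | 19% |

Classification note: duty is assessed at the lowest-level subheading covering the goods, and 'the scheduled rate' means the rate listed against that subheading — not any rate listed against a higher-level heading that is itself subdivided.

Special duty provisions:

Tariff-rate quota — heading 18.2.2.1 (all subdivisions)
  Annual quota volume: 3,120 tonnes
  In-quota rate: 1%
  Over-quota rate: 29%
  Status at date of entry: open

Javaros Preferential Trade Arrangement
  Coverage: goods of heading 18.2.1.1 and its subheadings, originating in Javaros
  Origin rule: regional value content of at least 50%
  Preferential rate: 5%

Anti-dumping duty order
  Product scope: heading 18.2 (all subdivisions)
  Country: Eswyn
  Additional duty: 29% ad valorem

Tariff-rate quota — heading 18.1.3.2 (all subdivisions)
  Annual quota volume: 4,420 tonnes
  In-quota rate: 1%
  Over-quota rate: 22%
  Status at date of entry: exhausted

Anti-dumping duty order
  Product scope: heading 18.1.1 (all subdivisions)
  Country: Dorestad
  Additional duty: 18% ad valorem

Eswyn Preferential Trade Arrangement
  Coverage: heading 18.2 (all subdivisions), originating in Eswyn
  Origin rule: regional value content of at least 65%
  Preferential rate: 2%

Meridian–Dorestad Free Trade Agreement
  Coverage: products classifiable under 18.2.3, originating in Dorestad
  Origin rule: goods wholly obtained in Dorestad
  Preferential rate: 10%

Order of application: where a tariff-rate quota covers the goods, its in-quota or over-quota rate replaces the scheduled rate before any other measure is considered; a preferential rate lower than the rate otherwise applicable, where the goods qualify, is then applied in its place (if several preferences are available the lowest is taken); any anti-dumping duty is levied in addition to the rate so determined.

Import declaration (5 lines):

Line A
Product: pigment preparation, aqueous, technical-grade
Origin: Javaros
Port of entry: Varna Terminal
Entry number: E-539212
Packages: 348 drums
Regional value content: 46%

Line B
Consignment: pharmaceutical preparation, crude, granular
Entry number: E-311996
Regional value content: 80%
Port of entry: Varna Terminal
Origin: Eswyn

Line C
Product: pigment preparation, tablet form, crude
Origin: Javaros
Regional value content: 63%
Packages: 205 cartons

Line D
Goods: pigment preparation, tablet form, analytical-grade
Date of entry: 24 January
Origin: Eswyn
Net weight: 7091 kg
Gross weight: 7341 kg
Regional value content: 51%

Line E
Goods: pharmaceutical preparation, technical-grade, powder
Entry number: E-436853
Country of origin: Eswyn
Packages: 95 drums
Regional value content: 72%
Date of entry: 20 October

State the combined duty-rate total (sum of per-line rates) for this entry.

136%

Line A: pigment → 18.2; aqueous → 18.2.2; technical-grade → 18.2.2.3. Scheduled 37%. Javaros agreement on 18.2.1.1: 18.2.2.3 not covered. → 37%.
Line B: pharmaceutical → 18.1; granular → 18.1.1; crude → 18.1.1.2. Scheduled 29%. Eswyn agreement on 18.2: 18.1.1.2 not covered. → 29%.
Line C: pigment → 18.2; tablet form → 18.2.3; crude → 18.2.3.1. Scheduled 26%. Javaros agreement on 18.2.1.1: 18.2.3.1 not covered. → 26%.
Line D: pigment → 18.2; tablet form → 18.2.3; analytical-grade → 18.2.3.2. Scheduled 11%. Eswyn agreement on 18.2: RVC < 65%; anti-dumping (Eswyn, 18.2): +29%; total 11% + 29% = 40%. → 40%.
Line E: pharmaceutical → 18.1; powder → 18.1.3; technical-grade → 18.1.3.1. Scheduled 4%. Eswyn agreement on 18.2: 18.1.3.1 not covered. → 4%.
Sum: 37% + 29% + 26% + 40% + 4% = 136%.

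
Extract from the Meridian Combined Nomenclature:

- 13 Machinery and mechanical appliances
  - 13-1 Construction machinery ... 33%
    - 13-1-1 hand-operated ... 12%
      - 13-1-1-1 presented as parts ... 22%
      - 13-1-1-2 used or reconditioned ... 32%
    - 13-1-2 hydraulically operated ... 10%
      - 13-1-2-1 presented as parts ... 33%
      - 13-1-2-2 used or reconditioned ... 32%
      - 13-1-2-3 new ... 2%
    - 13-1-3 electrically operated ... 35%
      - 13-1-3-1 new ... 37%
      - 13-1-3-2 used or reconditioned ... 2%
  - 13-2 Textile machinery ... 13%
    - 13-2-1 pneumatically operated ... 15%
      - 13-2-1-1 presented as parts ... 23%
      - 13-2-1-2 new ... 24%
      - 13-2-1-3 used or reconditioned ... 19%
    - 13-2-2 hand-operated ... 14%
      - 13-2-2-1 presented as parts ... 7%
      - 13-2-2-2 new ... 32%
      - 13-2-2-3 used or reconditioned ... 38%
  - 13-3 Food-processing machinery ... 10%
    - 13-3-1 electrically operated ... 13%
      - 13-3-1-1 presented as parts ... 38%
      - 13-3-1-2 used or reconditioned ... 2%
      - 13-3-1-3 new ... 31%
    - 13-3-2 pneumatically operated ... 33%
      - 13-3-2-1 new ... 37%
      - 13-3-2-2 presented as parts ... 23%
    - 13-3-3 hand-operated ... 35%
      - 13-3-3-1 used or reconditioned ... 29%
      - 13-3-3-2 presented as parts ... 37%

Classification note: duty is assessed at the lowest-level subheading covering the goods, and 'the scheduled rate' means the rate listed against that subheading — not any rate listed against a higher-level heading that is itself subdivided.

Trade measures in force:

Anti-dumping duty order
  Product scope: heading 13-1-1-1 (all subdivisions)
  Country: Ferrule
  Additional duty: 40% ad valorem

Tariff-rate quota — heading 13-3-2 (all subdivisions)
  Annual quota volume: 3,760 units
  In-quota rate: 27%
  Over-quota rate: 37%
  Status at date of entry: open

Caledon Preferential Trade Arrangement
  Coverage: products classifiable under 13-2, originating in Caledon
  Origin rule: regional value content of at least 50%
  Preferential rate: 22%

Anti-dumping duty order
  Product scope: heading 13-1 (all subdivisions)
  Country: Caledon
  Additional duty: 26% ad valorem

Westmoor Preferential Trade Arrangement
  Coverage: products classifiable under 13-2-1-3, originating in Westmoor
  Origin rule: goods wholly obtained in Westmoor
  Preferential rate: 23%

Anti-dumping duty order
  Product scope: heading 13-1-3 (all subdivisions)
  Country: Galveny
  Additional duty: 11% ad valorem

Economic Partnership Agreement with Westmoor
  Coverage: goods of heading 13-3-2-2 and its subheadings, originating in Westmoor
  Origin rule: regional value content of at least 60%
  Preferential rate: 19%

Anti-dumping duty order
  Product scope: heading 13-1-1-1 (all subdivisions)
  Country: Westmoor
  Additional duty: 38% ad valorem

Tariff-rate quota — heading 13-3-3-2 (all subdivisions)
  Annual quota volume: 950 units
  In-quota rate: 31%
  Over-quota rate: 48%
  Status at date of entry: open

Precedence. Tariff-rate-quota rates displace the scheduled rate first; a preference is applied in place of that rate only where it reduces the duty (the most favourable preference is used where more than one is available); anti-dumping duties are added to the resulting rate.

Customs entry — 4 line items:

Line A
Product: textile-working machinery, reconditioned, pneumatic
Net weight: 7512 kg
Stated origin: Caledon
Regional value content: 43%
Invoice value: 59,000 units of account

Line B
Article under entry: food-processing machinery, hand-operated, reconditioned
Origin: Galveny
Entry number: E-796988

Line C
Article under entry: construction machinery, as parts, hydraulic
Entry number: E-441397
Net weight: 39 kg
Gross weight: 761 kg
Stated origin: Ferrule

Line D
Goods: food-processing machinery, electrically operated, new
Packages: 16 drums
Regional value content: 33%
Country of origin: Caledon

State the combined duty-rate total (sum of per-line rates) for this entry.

112%

Line A: textile-working → 13-2; pneumatic → 13-2-1; reconditioned → 13-2-1-3. Scheduled 19%. Caledon agreement on 13-2: RVC < 50%. → 19%.
Line B: food-processing → 13-3; hand-operated → 13-3-3; reconditioned → 13-3-3-1. Scheduled 29%. No special measure applies. → 29%.
Line C: construction → 13-1; hydraulic → 13-1-2; as parts → 13-1-2-1. Scheduled 33%. No special measure applies. → 33%.
Line D: food-processing → 13-3; electrically operated → 13-3-1; new → 13-3-1-3. Scheduled 31%. Caledon agreement on 13-2: 13-3-1-3 not covered. → 31%.
Sum: 19% + 29% + 33% + 31% = 112%.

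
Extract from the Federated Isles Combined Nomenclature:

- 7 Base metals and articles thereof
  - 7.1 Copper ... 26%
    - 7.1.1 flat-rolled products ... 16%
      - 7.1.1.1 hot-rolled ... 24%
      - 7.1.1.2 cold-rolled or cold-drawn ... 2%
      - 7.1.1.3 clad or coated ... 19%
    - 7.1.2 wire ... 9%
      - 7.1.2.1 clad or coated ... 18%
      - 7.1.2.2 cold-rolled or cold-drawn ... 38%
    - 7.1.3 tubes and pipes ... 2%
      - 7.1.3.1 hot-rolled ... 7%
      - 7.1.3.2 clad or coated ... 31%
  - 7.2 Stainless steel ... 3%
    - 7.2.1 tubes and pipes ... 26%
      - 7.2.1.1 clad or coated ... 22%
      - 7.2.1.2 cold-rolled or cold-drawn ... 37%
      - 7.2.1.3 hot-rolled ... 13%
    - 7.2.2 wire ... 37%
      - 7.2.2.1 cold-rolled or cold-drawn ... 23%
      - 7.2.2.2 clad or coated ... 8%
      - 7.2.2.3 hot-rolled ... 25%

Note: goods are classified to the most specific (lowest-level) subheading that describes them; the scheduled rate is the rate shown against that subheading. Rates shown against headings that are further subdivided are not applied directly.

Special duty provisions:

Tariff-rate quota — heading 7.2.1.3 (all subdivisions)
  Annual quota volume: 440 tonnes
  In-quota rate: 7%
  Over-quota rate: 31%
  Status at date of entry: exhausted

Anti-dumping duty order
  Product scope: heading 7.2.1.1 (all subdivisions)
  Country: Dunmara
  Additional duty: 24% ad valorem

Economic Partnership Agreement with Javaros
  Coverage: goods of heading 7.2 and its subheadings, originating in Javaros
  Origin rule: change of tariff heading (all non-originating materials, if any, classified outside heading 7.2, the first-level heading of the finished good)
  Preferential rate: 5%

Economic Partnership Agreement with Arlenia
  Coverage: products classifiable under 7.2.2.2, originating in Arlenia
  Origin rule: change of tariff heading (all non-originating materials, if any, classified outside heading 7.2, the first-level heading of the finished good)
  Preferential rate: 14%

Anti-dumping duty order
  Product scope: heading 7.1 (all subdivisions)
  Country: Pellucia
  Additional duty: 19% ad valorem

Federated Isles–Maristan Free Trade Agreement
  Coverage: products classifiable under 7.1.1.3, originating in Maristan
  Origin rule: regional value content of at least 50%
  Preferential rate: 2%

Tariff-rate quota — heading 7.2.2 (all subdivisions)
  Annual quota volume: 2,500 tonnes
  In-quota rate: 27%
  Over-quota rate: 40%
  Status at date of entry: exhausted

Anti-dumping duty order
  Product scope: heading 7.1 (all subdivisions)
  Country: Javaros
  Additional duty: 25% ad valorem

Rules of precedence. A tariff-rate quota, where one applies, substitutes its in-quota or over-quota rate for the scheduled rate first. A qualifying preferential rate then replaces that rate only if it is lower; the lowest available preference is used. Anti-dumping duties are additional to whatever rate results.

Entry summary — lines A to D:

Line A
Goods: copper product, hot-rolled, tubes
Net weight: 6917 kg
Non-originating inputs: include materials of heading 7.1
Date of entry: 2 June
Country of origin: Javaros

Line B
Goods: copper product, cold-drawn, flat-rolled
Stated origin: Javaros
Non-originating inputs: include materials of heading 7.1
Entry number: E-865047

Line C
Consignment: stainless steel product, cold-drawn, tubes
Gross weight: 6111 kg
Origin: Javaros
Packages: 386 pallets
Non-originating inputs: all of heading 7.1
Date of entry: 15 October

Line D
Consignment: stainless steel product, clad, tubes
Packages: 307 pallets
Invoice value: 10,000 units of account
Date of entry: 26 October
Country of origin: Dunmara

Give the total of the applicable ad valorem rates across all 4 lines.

Line A: copper → 7.1; tubes → 7.1.3; hot-rolled → 7.1.3.1. Scheduled 7%. Javaros agreement on 7.2: 7.1.3.1 not covered; anti-dumping (Javaros, 7.1): +25%; total 7% + 25% = 32%. → 32%.
Line B: copper → 7.1; flat-rolled → 7.1.1; cold-drawn → 7.1.1.2. Scheduled 2%. Javaros agreement on 7.2: 7.1.1.2 not covered; anti-dumping (Javaros, 7.1): +25%; total 2% + 25% = 27%. → 27%.
Line C: stainless steel → 7.2; tubes → 7.2.1; cold-drawn → 7.2.1.2. Scheduled 37%. Javaros agreement on 7.2: CTH met → 5% available; preferential 5%. → 5%.
Line D: stainless steel → 7.2; tubes → 7.2.1; clad → 7.2.1.1. Scheduled 22%. anti-dumping (Dunmara, 7.2.1.1): +24%; total 22% + 24% = 46%. → 46%.
Sum: 32% + 27% + 5% + 46% = 110%.

110%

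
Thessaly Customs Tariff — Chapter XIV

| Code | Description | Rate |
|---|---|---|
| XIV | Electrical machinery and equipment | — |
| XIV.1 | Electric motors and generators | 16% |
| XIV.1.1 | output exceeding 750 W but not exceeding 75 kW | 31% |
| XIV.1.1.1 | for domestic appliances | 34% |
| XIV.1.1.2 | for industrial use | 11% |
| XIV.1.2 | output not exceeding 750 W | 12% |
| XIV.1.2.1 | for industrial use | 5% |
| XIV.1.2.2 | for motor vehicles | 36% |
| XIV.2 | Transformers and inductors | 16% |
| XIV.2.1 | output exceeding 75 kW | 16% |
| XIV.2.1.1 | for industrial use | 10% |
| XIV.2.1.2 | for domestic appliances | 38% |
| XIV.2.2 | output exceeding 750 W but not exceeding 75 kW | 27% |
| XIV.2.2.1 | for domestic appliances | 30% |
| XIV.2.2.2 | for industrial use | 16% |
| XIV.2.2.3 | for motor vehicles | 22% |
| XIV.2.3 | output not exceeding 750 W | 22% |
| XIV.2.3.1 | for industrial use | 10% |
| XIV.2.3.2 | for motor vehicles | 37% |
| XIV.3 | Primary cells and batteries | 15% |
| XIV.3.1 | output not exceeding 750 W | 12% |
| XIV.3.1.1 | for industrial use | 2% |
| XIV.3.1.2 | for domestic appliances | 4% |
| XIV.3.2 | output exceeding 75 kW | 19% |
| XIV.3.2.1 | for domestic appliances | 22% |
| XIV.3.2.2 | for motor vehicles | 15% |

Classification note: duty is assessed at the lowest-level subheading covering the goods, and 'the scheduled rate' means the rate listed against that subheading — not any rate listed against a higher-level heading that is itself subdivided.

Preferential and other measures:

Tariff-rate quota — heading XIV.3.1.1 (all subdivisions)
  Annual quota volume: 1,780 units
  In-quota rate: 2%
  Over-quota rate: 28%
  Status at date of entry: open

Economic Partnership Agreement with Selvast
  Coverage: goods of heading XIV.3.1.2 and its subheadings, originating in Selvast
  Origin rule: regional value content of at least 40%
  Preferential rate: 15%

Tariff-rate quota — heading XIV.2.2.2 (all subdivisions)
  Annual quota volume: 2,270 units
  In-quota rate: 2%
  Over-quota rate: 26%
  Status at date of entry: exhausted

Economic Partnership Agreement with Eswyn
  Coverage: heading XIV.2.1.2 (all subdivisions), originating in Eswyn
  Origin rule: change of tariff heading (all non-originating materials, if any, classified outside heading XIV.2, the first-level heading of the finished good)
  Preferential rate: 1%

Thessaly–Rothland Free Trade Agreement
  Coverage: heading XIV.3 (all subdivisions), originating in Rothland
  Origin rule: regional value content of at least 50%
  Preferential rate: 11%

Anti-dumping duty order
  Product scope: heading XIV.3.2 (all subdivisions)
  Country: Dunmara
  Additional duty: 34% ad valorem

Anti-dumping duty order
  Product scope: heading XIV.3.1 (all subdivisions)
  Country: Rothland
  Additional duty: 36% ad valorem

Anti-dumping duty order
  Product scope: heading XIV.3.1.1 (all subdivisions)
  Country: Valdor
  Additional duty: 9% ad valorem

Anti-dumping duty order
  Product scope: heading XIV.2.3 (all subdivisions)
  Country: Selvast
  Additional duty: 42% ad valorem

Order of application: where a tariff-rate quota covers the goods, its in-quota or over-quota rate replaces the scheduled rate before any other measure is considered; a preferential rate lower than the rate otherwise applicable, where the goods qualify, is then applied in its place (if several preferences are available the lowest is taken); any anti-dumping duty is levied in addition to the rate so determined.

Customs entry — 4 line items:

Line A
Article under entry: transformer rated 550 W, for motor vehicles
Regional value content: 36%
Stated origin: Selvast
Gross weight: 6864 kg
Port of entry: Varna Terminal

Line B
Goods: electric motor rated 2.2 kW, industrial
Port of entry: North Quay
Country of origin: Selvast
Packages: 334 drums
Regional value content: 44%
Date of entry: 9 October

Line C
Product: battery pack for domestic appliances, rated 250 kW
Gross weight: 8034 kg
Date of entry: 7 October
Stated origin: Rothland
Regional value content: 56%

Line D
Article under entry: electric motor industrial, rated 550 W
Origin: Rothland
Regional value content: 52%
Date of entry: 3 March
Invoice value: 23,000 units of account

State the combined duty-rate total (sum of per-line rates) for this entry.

Line A: transformer → XIV.2; rated 550 W → XIV.2.3; for motor vehicles → XIV.2.3.2. Scheduled 37%. Selvast agreement on XIV.3.1.2: XIV.2.3.2 not covered; anti-dumping (Selvast, XIV.2.3): +42%; total 37% + 42% = 79%. → 79%.
Line B: electric motor → XIV.1; rated 2.2 kW → XIV.1.1; industrial → XIV.1.1.2. Scheduled 11%. Selvast agreement on XIV.3.1.2: XIV.1.1.2 not covered. → 11%.
Line C: battery pack → XIV.3; rated 250 kW → XIV.3.2; for domestic appliances → XIV.3.2.1. Scheduled 22%. Rothland agreement on XIV.3: RVC ≥ 50% → 11% available; preferential 11%. → 11%.
Line D: electric motor → XIV.1; rated 550 W → XIV.1.2; industrial → XIV.1.2.1. Scheduled 5%. Rothland agreement on XIV.3: XIV.1.2.1 not covered. → 5%.
Sum: 79% + 11% + 11% + 5% = 106%.

106%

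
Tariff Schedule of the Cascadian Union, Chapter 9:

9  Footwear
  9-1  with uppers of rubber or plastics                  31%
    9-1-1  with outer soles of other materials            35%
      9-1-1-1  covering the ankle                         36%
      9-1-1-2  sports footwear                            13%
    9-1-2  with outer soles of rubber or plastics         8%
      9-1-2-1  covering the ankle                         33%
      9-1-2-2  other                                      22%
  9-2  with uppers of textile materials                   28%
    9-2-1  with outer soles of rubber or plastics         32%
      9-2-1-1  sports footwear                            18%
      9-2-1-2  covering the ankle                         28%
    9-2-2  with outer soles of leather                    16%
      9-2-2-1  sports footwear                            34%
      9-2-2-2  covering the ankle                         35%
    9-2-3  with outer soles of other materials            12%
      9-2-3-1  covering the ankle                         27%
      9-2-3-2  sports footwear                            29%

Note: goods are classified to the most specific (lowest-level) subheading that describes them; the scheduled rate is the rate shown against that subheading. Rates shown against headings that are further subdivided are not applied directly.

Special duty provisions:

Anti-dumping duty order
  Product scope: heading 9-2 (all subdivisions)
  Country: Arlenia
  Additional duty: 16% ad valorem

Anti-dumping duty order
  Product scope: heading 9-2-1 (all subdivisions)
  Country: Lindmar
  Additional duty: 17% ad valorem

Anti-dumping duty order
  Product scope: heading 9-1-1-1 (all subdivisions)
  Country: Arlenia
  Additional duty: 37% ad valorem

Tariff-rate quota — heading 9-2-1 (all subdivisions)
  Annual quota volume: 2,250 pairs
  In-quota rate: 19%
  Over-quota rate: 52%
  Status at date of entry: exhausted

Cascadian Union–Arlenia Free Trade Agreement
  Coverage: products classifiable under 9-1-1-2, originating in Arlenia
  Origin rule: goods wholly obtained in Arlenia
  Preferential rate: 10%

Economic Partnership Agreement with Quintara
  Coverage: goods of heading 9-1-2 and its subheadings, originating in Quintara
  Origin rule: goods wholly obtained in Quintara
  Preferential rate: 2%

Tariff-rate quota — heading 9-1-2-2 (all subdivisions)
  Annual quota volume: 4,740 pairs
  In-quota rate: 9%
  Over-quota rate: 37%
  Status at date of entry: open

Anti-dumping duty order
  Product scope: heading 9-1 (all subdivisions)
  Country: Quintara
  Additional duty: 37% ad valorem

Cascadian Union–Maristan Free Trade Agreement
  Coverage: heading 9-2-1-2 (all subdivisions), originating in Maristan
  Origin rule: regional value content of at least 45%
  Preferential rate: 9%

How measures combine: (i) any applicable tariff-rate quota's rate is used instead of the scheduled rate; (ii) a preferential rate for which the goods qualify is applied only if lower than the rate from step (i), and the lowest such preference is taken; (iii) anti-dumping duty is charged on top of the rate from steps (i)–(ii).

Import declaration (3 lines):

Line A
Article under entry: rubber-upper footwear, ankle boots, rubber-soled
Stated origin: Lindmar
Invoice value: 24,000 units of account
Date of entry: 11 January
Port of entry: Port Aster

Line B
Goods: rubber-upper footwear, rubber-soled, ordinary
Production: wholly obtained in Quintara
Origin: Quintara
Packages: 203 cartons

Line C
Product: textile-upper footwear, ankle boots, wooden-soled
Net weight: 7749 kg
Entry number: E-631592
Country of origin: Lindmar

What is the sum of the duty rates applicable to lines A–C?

99%

Line A: rubber-upper → 9-1; rubber-soled → 9-1-2; ankle boots → 9-1-2-1. Scheduled 33%. No special measure applies. → 33%.
Line B: rubber-upper → 9-1; rubber-soled → 9-1-2; ordinary → 9-1-2-2. Scheduled 22%. quota on 9-1-2-2 open → in-quota 9%; Quintara agreement on 9-1-2: wholly obtained → 2% available; preferential 2%; anti-dumping (Quintara, 9-1): +37%; total 2% + 37% = 39%. → 39%.
Line C: textile-upper → 9-2; wooden-soled → 9-2-3; ankle boots → 9-2-3-1. Scheduled 27%. No special measure applies. → 27%.
Sum: 33% + 39% + 27% = 99%.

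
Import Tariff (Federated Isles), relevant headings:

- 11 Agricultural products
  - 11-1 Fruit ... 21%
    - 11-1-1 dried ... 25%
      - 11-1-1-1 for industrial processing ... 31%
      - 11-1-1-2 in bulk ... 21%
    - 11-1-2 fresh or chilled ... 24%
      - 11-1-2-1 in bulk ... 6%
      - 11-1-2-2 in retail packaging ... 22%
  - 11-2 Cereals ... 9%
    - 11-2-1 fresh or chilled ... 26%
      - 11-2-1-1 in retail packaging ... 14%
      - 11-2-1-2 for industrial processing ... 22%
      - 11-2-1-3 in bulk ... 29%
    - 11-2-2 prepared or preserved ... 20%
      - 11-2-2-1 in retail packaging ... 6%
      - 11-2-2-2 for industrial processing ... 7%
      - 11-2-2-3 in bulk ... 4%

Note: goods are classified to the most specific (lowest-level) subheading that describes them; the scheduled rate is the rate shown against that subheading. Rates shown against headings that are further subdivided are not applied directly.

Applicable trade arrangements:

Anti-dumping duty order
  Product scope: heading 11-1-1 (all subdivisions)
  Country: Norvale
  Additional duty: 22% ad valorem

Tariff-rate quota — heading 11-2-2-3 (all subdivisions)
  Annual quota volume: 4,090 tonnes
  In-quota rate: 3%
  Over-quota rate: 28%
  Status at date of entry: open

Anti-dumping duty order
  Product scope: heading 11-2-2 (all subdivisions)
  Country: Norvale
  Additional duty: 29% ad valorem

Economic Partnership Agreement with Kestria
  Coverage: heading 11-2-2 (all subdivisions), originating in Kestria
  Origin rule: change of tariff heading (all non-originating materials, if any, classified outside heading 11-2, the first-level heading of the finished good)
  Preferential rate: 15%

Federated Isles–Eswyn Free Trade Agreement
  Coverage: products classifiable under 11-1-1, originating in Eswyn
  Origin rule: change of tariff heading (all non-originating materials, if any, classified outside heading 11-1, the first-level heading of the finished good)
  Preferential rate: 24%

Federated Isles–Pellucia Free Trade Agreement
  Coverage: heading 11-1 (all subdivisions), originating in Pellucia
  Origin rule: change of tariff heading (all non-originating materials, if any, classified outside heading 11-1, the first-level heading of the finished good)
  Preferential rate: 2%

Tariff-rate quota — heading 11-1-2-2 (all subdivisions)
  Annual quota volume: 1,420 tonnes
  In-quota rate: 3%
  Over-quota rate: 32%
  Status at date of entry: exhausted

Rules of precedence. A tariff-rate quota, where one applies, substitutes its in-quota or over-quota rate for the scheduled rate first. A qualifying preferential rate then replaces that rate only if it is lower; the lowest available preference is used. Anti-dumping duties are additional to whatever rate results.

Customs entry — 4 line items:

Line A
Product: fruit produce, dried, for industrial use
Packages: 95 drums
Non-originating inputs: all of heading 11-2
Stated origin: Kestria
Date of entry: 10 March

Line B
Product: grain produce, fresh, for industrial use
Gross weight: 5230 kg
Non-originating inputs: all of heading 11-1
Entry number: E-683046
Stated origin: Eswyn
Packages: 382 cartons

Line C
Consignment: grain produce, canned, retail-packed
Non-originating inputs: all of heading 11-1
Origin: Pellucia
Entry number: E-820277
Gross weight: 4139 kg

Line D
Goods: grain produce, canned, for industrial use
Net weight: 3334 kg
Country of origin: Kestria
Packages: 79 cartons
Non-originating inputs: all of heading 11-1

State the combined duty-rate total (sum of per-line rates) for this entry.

Line A: fruit → 11-1; dried → 11-1-1; for industrial use → 11-1-1-1. Scheduled 31%. Kestria agreement on 11-2-2: 11-1-1-1 not covered. → 31%.
Line B: grain → 11-2; fresh → 11-2-1; for industrial use → 11-2-1-2. Scheduled 22%. Eswyn agreement on 11-1-1: 11-2-1-2 not covered. → 22%.
Line C: grain → 11-2; canned → 11-2-2; retail-packed → 11-2-2-1. Scheduled 6%. Pellucia agreement on 11-1: 11-2-2-1 not covered. → 6%.
Line D: grain → 11-2; canned → 11-2-2; for industrial use → 11-2-2-2. Scheduled 7%. Kestria agreement on 11-2-2: CTH met → 15% available; preference 15% not lower than 7% → no reduction. → 7%.
Sum: 31% + 22% + 6% + 7% = 66%.

66%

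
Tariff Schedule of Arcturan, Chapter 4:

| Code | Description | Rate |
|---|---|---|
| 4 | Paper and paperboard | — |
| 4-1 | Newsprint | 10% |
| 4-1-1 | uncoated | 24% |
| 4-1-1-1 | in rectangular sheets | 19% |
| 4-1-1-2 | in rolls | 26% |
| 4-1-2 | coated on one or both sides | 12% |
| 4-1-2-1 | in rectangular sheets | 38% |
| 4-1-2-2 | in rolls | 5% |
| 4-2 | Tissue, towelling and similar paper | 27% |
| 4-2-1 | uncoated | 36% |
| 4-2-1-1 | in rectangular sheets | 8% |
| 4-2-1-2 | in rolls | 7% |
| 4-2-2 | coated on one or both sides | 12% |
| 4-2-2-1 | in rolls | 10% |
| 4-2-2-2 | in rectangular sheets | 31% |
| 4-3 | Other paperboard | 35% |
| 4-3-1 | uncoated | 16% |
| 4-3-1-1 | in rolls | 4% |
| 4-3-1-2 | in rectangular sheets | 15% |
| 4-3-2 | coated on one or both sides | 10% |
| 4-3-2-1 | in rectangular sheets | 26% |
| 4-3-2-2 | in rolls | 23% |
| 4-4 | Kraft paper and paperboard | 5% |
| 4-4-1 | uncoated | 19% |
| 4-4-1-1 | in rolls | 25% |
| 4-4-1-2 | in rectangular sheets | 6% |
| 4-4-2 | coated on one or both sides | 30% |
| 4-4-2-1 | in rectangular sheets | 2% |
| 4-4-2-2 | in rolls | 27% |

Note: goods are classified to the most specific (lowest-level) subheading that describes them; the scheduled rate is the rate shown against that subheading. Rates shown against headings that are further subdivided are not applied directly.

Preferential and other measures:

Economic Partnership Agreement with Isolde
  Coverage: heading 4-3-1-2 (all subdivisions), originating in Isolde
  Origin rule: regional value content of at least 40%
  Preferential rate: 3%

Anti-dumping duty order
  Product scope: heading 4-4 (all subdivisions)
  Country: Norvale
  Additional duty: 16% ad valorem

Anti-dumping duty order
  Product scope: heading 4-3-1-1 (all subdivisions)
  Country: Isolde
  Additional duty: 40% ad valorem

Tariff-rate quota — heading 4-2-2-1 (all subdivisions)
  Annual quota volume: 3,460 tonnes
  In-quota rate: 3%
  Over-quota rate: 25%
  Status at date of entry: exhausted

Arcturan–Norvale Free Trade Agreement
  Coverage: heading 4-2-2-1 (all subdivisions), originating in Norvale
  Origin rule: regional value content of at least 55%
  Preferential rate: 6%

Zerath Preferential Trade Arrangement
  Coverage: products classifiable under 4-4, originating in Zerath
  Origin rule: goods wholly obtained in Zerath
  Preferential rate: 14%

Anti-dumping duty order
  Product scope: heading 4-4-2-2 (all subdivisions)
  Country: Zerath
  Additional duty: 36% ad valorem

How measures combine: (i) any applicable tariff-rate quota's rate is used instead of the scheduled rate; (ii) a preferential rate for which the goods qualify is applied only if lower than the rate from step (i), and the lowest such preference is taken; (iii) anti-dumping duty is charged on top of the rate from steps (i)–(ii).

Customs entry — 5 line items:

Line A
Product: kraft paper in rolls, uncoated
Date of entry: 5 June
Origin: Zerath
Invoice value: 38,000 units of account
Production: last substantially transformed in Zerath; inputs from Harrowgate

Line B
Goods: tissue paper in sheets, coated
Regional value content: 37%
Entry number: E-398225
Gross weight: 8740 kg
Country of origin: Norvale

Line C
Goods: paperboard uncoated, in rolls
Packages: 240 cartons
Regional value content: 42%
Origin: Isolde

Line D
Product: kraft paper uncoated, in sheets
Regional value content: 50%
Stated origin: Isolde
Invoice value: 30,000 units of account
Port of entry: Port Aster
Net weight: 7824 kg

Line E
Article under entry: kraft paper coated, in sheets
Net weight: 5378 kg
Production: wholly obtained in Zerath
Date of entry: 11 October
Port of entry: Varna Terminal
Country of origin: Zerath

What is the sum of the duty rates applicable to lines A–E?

108%

Line A: kraft paper → 4-4; uncoated → 4-4-1; in rolls → 4-4-1-1. Scheduled 25%. Zerath agreement on 4-4: not wholly obtained. → 25%.
Line B: tissue paper → 4-2; coated → 4-2-2; in sheets → 4-2-2-2. Scheduled 31%. Norvale agreement on 4-2-2-1: 4-2-2-2 not covered. → 31%.
Line C: paperboard → 4-3; uncoated → 4-3-1; in rolls → 4-3-1-1. Scheduled 4%. Isolde agreement on 4-3-1-2: 4-3-1-1 not covered; anti-dumping (Isolde, 4-3-1-1): +40%; total 4% + 40% = 44%. → 44%.
Line D: kraft paper → 4-4; uncoated → 4-4-1; in sheets → 4-4-1-2. Scheduled 6%. Isolde agreement on 4-3-1-2: 4-4-1-2 not covered. → 6%.
Line E: kraft paper → 4-4; coated → 4-4-2; in sheets → 4-4-2-1. Scheduled 2%. Zerath agreement on 4-4: wholly obtained → 14% available; preference 14% not lower than 2% → no reduction. → 2%.
Sum: 25% + 31% + 44% + 6% + 2% = 108%.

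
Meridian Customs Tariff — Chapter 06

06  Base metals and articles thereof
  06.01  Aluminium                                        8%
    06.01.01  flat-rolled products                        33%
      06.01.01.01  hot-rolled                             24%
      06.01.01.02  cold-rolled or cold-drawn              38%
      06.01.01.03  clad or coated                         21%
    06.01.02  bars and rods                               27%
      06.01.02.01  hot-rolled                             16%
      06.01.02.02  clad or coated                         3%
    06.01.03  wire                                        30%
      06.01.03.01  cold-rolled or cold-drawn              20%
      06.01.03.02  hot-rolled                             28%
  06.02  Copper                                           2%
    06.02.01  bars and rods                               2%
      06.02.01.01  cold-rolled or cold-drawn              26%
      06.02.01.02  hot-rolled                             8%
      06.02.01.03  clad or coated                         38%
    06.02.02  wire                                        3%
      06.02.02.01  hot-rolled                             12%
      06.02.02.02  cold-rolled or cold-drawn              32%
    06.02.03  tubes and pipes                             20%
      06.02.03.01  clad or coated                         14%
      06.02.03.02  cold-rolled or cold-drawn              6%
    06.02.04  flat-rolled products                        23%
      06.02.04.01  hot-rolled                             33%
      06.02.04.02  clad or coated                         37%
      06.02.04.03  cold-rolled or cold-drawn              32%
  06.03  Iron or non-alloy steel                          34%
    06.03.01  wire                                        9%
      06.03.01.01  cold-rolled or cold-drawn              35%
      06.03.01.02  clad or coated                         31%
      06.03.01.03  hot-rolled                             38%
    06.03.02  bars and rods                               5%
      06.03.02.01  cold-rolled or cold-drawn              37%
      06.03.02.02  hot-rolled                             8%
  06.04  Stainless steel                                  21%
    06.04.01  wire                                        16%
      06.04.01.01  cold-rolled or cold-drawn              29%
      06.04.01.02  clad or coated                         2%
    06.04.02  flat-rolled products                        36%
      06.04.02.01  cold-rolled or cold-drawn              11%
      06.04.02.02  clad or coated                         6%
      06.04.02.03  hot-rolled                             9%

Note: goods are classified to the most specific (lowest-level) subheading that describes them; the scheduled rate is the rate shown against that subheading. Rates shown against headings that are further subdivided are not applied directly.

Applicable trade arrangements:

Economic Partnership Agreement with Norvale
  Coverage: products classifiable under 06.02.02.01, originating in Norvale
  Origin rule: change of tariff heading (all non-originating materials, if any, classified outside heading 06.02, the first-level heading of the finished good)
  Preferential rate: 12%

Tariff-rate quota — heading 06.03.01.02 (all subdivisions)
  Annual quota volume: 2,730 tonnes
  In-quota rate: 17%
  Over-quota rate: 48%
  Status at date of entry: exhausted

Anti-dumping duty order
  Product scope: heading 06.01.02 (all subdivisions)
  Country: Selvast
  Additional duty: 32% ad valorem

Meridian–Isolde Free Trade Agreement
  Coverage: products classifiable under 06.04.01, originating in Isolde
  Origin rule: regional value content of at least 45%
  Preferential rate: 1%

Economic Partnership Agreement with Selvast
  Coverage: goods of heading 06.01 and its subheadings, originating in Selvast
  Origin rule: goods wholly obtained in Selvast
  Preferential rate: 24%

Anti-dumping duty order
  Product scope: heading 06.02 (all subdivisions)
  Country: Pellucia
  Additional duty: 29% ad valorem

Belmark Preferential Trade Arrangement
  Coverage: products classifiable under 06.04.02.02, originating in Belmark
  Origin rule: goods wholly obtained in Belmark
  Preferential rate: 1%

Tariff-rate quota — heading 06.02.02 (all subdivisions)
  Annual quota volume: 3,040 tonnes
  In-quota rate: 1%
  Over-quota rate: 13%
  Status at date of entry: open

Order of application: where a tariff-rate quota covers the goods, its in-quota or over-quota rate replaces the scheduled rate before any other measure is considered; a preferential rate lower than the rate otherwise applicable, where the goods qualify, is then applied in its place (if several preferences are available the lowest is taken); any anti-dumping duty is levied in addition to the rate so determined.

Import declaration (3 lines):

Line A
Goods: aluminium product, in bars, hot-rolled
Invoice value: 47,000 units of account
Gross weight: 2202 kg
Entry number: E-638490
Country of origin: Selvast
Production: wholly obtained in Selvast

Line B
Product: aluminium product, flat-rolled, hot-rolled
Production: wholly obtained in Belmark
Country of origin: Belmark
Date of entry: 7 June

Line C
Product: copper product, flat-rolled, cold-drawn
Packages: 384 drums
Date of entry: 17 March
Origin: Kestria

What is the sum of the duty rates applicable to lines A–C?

104%

Line A: aluminium → 06.01; in bars → 06.01.02; hot-rolled → 06.01.02.01. Scheduled 16%. Selvast agreement on 06.01: wholly obtained → 24% available; preference 24% not lower than 16% → no reduction; anti-dumping (Selvast, 06.01.02): +32%; total 16% + 32% = 48%. → 48%.
Line B: aluminium → 06.01; flat-rolled → 06.01.01; hot-rolled → 06.01.01.01. Scheduled 24%. Belmark agreement on 06.04.02.02: 06.01.01.01 not covered. → 24%.
Line C: copper → 06.02; flat-rolled → 06.02.04; cold-drawn → 06.02.04.03. Scheduled 32%. No special measure applies. → 32%.
Sum: 48% + 24% + 32% = 104%.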